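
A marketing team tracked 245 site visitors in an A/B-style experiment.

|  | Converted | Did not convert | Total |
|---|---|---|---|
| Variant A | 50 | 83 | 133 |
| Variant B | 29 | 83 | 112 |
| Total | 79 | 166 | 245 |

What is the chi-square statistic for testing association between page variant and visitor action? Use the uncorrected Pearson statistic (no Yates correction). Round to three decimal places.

Grand total N = 245.
Expected counts (row total × column total / N):
  Variant A, Converted: 133×79/245 = 42.8857
  Variant A, Did not convert: 133×166/245 = 90.1143
  Variant B, Converted: 112×79/245 = 36.1143
  Variant B, Did not convert: 112×166/245 = 75.8857
Contributions (O − E)²/E:
  (50 − 42.8857)²/42.8857 = 1.1802
  (83 − 90.1143)²/90.1143 = 0.5617
  (29 − 36.1143)²/36.1143 = 1.4015
  (83 − 75.8857)²/75.8857 = 0.6670
χ² = 1.1802 + 0.5617 + 1.4015 + 0.6670 = 3.810

3.810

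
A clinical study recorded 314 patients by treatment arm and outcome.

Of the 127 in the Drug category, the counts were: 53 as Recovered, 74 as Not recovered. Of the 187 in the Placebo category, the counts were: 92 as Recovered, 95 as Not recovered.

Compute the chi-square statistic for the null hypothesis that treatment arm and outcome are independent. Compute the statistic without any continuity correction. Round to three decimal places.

1.696

Row totals: 127, 187. Column totals: 145, 169. Grand total N = 314.
Expected counts (row total × column total / N):
  Drug, Recovered: 127×145/314 = 58.6465
  Drug, Not recovered: 127×169/314 = 68.3535
  Placebo, Recovered: 187×145/314 = 86.3535
  Placebo, Not recovered: 187×169/314 = 100.6465
Contributions (O − E)²/E:
  (53 − 58.6465)²/58.6465 = 0.5436
  (74 − 68.3535)²/68.3535 = 0.4664
  (92 − 86.3535)²/86.3535 = 0.3692
  (95 − 100.6465)²/100.6465 = 0.3168
χ² = 0.5436 + 0.4664 + 0.3692 + 0.3168 = 1.696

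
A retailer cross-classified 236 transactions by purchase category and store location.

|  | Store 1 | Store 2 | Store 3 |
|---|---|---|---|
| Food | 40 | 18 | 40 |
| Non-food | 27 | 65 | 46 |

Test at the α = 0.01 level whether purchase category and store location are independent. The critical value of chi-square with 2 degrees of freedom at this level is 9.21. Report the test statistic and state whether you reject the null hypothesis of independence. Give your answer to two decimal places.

Row totals: 98, 138. Column totals: 67, 83, 86. Grand total N = 236.
Expected counts (row total × column total / N):
  Food, Store 1: 98×67/236 = 27.822
  Food, Store 2: 98×83/236 = 34.466
  Food, Store 3: 98×86/236 = 35.712
  Non-food, Store 1: 138×67/236 = 39.178
  Non-food, Store 2: 138×83/236 = 48.534
  Non-food, Store 3: 138×86/236 = 50.288
Contributions (O − E)²/E:
  (40 − 27.822)²/27.822 = 5.3304
  (18 − 34.466)²/34.466 = 7.8666
  (40 − 35.712)²/35.712 = 0.5149
  (27 − 39.178)²/39.178 = 3.7854
  (65 − 48.534)²/48.534 = 5.5864
  (46 − 50.288)²/50.288 = 0.3656
χ² = 5.3304 + 7.8666 + 0.5149 + 3.7854 + 5.5864 + 0.3656 = 23.45
df = (2−1)(3−1) = 2. Since 23.45 > 9.21, reject the null hypothesis of independence at α = 0.01.

23.45; reject H₀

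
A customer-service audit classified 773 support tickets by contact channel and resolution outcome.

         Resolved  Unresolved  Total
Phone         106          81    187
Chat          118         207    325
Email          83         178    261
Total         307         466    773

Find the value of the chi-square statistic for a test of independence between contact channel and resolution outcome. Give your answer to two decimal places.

Grand total N = 773.
Expected counts (row total × column total / N):
  Phone, Resolved: 187×307/773 = 74.2678
  Phone, Unresolved: 187×466/773 = 112.7322
  Chat, Resolved: 325×307/773 = 129.0750
  Chat, Unresolved: 325×466/773 = 195.9250
  Email, Resolved: 261×307/773 = 103.6572
  Email, Unresolved: 261×466/773 = 157.3428
Contributions (O − E)²/E:
  (106 − 74.2678)²/74.2678 = 13.5581
  (81 − 112.7322)²/112.7322 = 8.9321
  (118 − 129.0750)²/129.0750 = 0.9503
  (207 − 195.9250)²/195.9250 = 0.6260
  (83 − 103.6572)²/103.6572 = 4.1166
  (178 − 157.3428)²/157.3428 = 2.7120
χ² = 13.5581 + 8.9321 + 0.9503 + 0.6260 + 4.1166 + 2.7120 = 30.90

30.90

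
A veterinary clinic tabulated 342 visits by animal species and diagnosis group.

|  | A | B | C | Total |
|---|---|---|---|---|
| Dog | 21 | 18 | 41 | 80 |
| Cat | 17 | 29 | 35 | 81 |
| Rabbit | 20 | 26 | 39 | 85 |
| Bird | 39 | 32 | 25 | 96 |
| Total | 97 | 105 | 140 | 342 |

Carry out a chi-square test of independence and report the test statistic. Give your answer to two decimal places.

18.02

Grand total N = 342.
Expected counts (row total × column total / N):
  Dog, A: 80×97/342 = 22.690
  Dog, B: 80×105/342 = 24.561
  Dog, C: 80×140/342 = 32.749
  Cat, A: 81×97/342 = 22.974
  Cat, B: 81×105/342 = 24.868
  Cat, C: 81×140/342 = 33.158
  Rabbit, A: 85×97/342 = 24.108
  Rabbit, B: 85×105/342 = 26.096
  Rabbit, C: 85×140/342 = 34.795
  Bird, A: 96×97/342 = 27.228
  Bird, B: 96×105/342 = 29.474
  Bird, C: 96×140/342 = 39.298
Contributions (O − E)²/E:
  (21 − 22.690)²/22.690 = 0.1259
  (18 − 24.561)²/24.561 = 1.7526
  (41 − 32.749)²/32.749 = 2.0788
  (17 − 22.974)²/22.974 = 1.5534
  (29 − 24.868)²/24.868 = 0.6866
  (35 − 33.158)²/33.158 = 0.1023
  (20 − 24.108)²/24.108 = 0.7000
  (26 − 26.096)²/26.096 = 0.0004
  (39 − 34.795)²/34.795 = 0.5082
  (39 − 27.228)²/27.228 = 5.0896
  (32 − 29.474)²/29.474 = 0.2165
  (25 − 39.298)²/39.298 = 5.2021
χ² = 0.1259 + 1.7526 + 2.0788 + 1.5534 + 0.6866 + 0.1023 + 0.7000 + 0.0004 + 0.5082 + 5.0896 + 0.2165 + 5.2021 = 18.02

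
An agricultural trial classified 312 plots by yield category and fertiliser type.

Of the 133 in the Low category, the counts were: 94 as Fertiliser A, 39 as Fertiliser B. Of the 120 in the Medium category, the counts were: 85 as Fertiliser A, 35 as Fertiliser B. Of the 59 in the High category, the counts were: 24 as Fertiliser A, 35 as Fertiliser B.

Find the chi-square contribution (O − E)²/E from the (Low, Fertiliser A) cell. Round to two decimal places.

Row total (Low) = 133; column total (Fertiliser A) = 203; N = 312.
Expected count E = 133 × 203 / 312 = 86.535.
Contribution = (O − E)²/E = (94 − 86.535)² / 86.535 = 0.64.

0.64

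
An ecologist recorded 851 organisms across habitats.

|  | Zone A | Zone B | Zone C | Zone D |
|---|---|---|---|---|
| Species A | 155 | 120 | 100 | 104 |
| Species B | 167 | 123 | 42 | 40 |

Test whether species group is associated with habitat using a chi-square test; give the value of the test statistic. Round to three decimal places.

Row totals: 479, 372. Column totals: 322, 243, 142, 144. Grand total N = 851.
Expected counts (row total × column total / N):
  Species A, Zone A: 479×322/851 = 181.2432
  Species A, Zone B: 479×243/851 = 136.7767
  Species A, Zone C: 479×142/851 = 79.9271
  Species A, Zone D: 479×144/851 = 81.0529
  Species B, Zone A: 372×322/851 = 140.7568
  Species B, Zone B: 372×243/851 = 106.2233
  Species B, Zone C: 372×142/851 = 62.0729
  Species B, Zone D: 372×144/851 = 62.9471
Contributions (O − E)²/E:
  (155 − 181.2432)²/181.2432 = 3.7999
  (120 − 136.7767)²/136.7767 = 2.0578
  (100 − 79.9271)²/79.9271 = 5.0411
  (104 − 81.0529)²/81.0529 = 6.4966
  (167 − 140.7568)²/140.7568 = 4.8929
  (123 − 106.2233)²/106.2233 = 2.6497
  (42 − 62.0729)²/62.0729 = 6.4911
  (40 − 62.9471)²/62.9471 = 8.3653
χ² = 3.7999 + 2.0578 + 5.0411 + 6.4966 + 4.8929 + 2.6497 + 6.4911 + 8.3653 = 39.794

39.794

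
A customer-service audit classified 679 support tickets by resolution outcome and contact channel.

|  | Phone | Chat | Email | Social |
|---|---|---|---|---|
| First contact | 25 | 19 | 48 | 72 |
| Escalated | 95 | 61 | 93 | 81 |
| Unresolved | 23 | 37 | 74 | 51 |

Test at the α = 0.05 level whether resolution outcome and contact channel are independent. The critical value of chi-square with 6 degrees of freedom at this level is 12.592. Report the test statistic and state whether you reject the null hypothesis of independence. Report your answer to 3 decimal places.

Row totals: 164, 330, 185. Column totals: 143, 117, 215, 204. Grand total N = 679.
Expected counts (row total × column total / N):
  First contact, Phone: 164×143/679 = 34.5390
  First contact, Chat: 164×117/679 = 28.2592
  First contact, Email: 164×215/679 = 51.9293
  First contact, Social: 164×204/679 = 49.2725
  Escalated, Phone: 330×143/679 = 69.4993
  Escalated, Chat: 330×117/679 = 56.8630
  Escalated, Email: 330×215/679 = 104.4919
  Escalated, Social: 330×204/679 = 99.1458
  Unresolved, Phone: 185×143/679 = 38.9617
  Unresolved, Chat: 185×117/679 = 31.8778
  Unresolved, Email: 185×215/679 = 58.5788
  Unresolved, Social: 185×204/679 = 55.5817
Contributions (O − E)²/E:
  (25 − 34.5390)²/34.5390 = 2.6345
  (19 − 28.2592)²/28.2592 = 3.0338
  (48 − 51.9293)²/51.9293 = 0.2973
  (72 − 49.2725)²/49.2725 = 10.4833
  (95 − 69.4993)²/69.4993 = 9.3567
  (61 − 56.8630)²/56.8630 = 0.3010
  (93 − 104.4919)²/104.4919 = 1.2639
  (81 − 99.1458)²/99.1458 = 3.3211
  (23 − 38.9617)²/38.9617 = 6.5391
  (37 − 31.8778)²/31.8778 = 0.8230
  (74 − 58.5788)²/58.5788 = 4.0597
  (51 − 55.5817)²/55.5817 = 0.3777
χ² = 2.6345 + 3.0338 + 0.2973 + 10.4833 + 9.3567 + 0.3010 + 1.2639 + 3.3211 + 6.5391 + 0.8230 + 4.0597 + 0.3777 = 42.491
df = (3−1)(4−1) = 6. Since 42.491 > 12.592, reject the null hypothesis of independence at α = 0.05.

42.491; reject H₀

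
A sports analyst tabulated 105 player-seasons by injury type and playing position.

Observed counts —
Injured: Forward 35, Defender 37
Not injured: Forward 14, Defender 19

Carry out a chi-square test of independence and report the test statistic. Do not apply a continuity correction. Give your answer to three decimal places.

Row totals: 72, 33. Column totals: 49, 56. Grand total N = 105.
Expected counts (row total × column total / N):
  Injured, Forward: 72×49/105 = 33.6000
  Injured, Defender: 72×56/105 = 38.4000
  Not injured, Forward: 33×49/105 = 15.4000
  Not injured, Defender: 33×56/105 = 17.6000
Contributions (O − E)²/E:
  (35 − 33.6000)²/33.6000 = 0.0583
  (37 − 38.4000)²/38.4000 = 0.0510
  (14 − 15.4000)²/15.4000 = 0.1273
  (19 − 17.6000)²/17.6000 = 0.1114
χ² = 0.0583 + 0.0510 + 0.1273 + 0.1114 = 0.348

0.348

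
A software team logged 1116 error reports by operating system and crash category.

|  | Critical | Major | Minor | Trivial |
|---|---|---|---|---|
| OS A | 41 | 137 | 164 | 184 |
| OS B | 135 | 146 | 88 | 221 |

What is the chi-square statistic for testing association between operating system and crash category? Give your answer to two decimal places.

Row totals: 526, 590. Column totals: 176, 283, 252, 405. Grand total N = 1116.
Expected counts (row total × column total / N):
  OS A, Critical: 526×176/1116 = 82.953
  OS A, Major: 526×283/1116 = 133.385
  OS A, Minor: 526×252/1116 = 118.774
  OS A, Trivial: 526×405/1116 = 190.887
  OS B, Critical: 590×176/1116 = 93.047
  OS B, Major: 590×283/1116 = 149.615
  OS B, Minor: 590×252/1116 = 133.226
  OS B, Trivial: 590×405/1116 = 214.113
Contributions (O − E)²/E:
  (41 − 82.953)²/82.953 = 21.2175
  (137 − 133.385)²/133.385 = 0.0980
  (164 − 118.774)²/118.774 = 17.2209
  (184 − 190.887)²/190.887 = 0.2485
  (135 − 93.047)²/93.047 = 18.9158
  (146 − 149.615)²/149.615 = 0.0873
  (88 − 133.226)²/133.226 = 15.3528
  (221 − 214.113)²/214.113 = 0.2215
χ² = 21.2175 + 0.0980 + 17.2209 + 0.2485 + 18.9158 + 0.0873 + 15.3528 + 0.2215 = 73.36

73.36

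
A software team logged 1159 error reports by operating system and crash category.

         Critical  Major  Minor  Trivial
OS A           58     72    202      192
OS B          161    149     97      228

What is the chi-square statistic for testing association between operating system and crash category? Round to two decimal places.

105.57

Row totals: 524, 635. Column totals: 219, 221, 299, 420. Grand total N = 1159.
Expected counts (row total × column total / N):
  OS A, Critical: 524×219/1159 = 99.013
  OS A, Major: 524×221/1159 = 99.917
  OS A, Minor: 524×299/1159 = 135.182
  OS A, Trivial: 524×420/1159 = 189.888
  OS B, Critical: 635×219/1159 = 119.987
  OS B, Major: 635×221/1159 = 121.083
  OS B, Minor: 635×299/1159 = 163.818
  OS B, Trivial: 635×420/1159 = 230.112
Contributions (O − E)²/E:
  (58 − 99.013)²/99.013 = 16.9883
  (72 − 99.917)²/99.917 = 7.8001
  (202 − 135.182)²/135.182 = 33.0269
  (192 − 189.888)²/189.888 = 0.0235
  (161 − 119.987)²/119.987 = 14.0187
  (149 − 121.083)²/121.083 = 6.4366
  (97 − 163.818)²/163.818 = 27.2537
  (228 − 230.112)²/230.112 = 0.0194
χ² = 16.9883 + 7.8001 + 33.0269 + 0.0235 + 14.0187 + 6.4366 + 27.2537 + 0.0194 = 105.57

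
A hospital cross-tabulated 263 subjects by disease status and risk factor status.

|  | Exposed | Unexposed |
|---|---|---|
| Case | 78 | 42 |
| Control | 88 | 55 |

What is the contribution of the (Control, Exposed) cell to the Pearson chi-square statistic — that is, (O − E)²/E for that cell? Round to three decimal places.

Row total (Control) = 143; column total (Exposed) = 166; N = 263.
Expected count E = 143 × 166 / 263 = 90.2586.
Contribution = (O − E)²/E = (88 − 90.2586)² / 90.2586 = 0.057.

0.057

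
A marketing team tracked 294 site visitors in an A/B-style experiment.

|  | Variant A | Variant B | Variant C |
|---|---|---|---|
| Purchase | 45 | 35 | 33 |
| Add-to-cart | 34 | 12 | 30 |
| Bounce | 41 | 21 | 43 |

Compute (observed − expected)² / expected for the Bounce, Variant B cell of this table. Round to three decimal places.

Row total (Bounce) = 105; column total (Variant B) = 68; N = 294.
Expected count E = 105 × 68 / 294 = 24.2857.
Contribution = (O − E)²/E = (21 − 24.2857)² / 24.2857 = 0.445.

0.445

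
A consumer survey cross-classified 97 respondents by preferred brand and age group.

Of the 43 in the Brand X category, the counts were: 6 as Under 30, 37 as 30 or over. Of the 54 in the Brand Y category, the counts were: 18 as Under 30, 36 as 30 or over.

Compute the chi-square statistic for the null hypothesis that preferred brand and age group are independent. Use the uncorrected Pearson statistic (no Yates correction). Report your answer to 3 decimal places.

Row totals: 43, 54. Column totals: 24, 73. Grand total N = 97.
Expected counts (row total × column total / N):
  Brand X, Under 30: 43×24/97 = 10.6392
  Brand X, 30 or over: 43×73/97 = 32.3608
  Brand Y, Under 30: 54×24/97 = 13.3608
  Brand Y, 30 or over: 54×73/97 = 40.6392
Contributions (O − E)²/E:
  (6 − 10.6392)²/10.6392 = 2.0229
  (37 − 32.3608)²/32.3608 = 0.6651
  (18 − 13.3608)²/13.3608 = 1.6108
  (36 − 40.6392)²/40.6392 = 0.5296
χ² = 2.0229 + 0.6651 + 1.6108 + 0.5296 = 4.828

4.828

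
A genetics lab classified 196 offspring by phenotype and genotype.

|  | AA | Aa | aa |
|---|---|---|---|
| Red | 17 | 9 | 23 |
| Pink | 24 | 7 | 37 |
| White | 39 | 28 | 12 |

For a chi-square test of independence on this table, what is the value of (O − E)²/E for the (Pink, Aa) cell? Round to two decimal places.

Row total (Pink) = 68; column total (Aa) = 44; N = 196.
Expected count E = 68 × 44 / 196 = 15.2653.
Contribution = (O − E)²/E = (7 − 15.2653)² / 15.2653 = 4.48.

4.48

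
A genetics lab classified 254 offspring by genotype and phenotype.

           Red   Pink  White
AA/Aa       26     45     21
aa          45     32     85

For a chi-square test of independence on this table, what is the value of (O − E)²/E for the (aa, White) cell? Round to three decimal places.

Row total (aa) = 162; column total (White) = 106; N = 254.
Expected count E = 162 × 106 / 254 = 67.6063.
Contribution = (O − E)²/E = (85 − 67.6063)² / 67.6063 = 4.475.

4.475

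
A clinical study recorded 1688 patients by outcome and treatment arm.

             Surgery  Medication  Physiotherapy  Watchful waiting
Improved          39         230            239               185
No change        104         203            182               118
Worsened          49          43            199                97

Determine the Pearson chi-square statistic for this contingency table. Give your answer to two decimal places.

129.12

Row totals: 693, 607, 388. Column totals: 192, 476, 620, 400. Grand total N = 1688.
Expected counts (row total × column total / N):
  Improved, Surgery: 693×192/1688 = 78.825
  Improved, Medication: 693×476/1688 = 195.419
  Improved, Physiotherapy: 693×620/1688 = 254.538
  Improved, Watchful waiting: 693×400/1688 = 164.218
  No change, Surgery: 607×192/1688 = 69.043
  No change, Medication: 607×476/1688 = 171.168
  No change, Physiotherapy: 607×620/1688 = 222.950
  No change, Watchful waiting: 607×400/1688 = 143.839
  Worsened, Surgery: 388×192/1688 = 44.133
  Worsened, Medication: 388×476/1688 = 109.412
  Worsened, Physiotherapy: 388×620/1688 = 142.512
  Worsened, Watchful waiting: 388×400/1688 = 91.943
Contributions (O − E)²/E:
  (39 − 78.825)²/78.825 = 20.1209
  (230 − 195.419)²/195.419 = 6.1194
  (239 − 254.538)²/254.538 = 0.9485
  (185 − 164.218)²/164.218 = 2.6300
  (104 − 69.043)²/69.043 = 17.6990
  (203 − 171.168)²/171.168 = 5.9198
  (182 − 222.950)²/222.950 = 7.5214
  (118 − 143.839)²/143.839 = 4.6417
  (49 − 44.133)²/44.133 = 0.5367
  (43 − 109.412)²/109.412 = 40.3114
  (199 − 142.512)²/142.512 = 22.3904
  (97 − 91.943)²/91.943 = 0.2781
χ² = 20.1209 + 6.1194 + 0.9485 + 2.6300 + 17.6990 + 5.9198 + 7.5214 + 4.6417 + 0.5367 + 40.3114 + 22.3904 + 0.2781 = 129.12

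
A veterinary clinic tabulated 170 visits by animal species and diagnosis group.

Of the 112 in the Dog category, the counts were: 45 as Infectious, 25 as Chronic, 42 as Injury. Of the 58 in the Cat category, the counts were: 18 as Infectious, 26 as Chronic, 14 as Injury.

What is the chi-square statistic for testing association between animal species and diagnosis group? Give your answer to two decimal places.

9.39

Row totals: 112, 58. Column totals: 63, 51, 56. Grand total N = 170.
Expected counts (row total × column total / N):
  Dog, Infectious: 112×63/170 = 41.506
  Dog, Chronic: 112×51/170 = 33.600
  Dog, Injury: 112×56/170 = 36.894
  Cat, Infectious: 58×63/170 = 21.494
  Cat, Chronic: 58×51/170 = 17.400
  Cat, Injury: 58×56/170 = 19.106
Contributions (O − E)²/E:
  (45 − 41.506)²/41.506 = 0.2941
  (25 − 33.600)²/33.600 = 2.2012
  (42 − 36.894)²/36.894 = 0.7067
  (18 − 21.494)²/21.494 = 0.5680
  (26 − 17.400)²/17.400 = 4.2506
  (14 − 19.106)²/19.106 = 1.3646
χ² = 0.2941 + 2.2012 + 0.7067 + 0.5680 + 4.2506 + 1.3646 = 9.39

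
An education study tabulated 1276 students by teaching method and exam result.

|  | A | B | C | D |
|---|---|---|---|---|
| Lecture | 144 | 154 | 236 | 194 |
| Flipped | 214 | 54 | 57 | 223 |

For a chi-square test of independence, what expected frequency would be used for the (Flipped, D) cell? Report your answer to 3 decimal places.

Row total (Flipped) = 548; column total (D) = 417; grand total N = 1276.
Expected count = (row total × column total) / N = 548 × 417 / 1276 = 179.088.

179.088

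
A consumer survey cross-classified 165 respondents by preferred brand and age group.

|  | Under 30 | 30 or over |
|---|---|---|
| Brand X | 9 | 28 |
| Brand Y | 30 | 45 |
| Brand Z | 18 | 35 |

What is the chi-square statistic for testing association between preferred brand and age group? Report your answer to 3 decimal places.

Row totals: 37, 75, 53. Column totals: 57, 108. Grand total N = 165.
Expected counts (row total × column total / N):
  Brand X, Under 30: 37×57/165 = 12.7818
  Brand X, 30 or over: 37×108/165 = 24.2182
  Brand Y, Under 30: 75×57/165 = 25.9091
  Brand Y, 30 or over: 75×108/165 = 49.0909
  Brand Z, Under 30: 53×57/165 = 18.3091
  Brand Z, 30 or over: 53×108/165 = 34.6909
Contributions (O − E)²/E:
  (9 − 12.7818)²/12.7818 = 1.1189
  (28 − 24.2182)²/24.2182 = 0.5905
  (30 − 25.9091)²/25.9091 = 0.6459
  (45 − 49.0909)²/49.0909 = 0.3409
  (18 − 18.3091)²/18.3091 = 0.0052
  (35 − 34.6909)²/34.6909 = 0.0028
χ² = 1.1189 + 0.5905 + 0.6459 + 0.3409 + 0.0052 + 0.0028 = 2.704

2.704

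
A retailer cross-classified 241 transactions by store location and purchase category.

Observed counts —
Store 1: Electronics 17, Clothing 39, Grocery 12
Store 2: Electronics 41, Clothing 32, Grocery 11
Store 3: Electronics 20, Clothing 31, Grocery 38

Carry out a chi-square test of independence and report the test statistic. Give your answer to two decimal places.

33.17

Row totals: 68, 84, 89. Column totals: 78, 102, 61. Grand total N = 241.
Expected counts (row total × column total / N):
  Store 1, Electronics: 68×78/241 = 22.008
  Store 1, Clothing: 68×102/241 = 28.780
  Store 1, Grocery: 68×61/241 = 17.212
  Store 2, Electronics: 84×78/241 = 27.187
  Store 2, Clothing: 84×102/241 = 35.552
  Store 2, Grocery: 84×61/241 = 21.261
  Store 3, Electronics: 89×78/241 = 28.805
  Store 3, Clothing: 89×102/241 = 37.668
  Store 3, Grocery: 89×61/241 = 22.527
Contributions (O − E)²/E:
  (17 − 22.008)²/22.008 = 1.1396
  (39 − 28.780)²/28.780 = 3.6292
  (12 − 17.212)²/17.212 = 1.5783
  (41 − 27.187)²/27.187 = 7.0180
  (32 − 35.552)²/35.552 = 0.3549
  (11 − 21.261)²/21.261 = 4.9522
  (20 − 28.805)²/28.805 = 2.6915
  (31 − 37.668)²/37.668 = 1.1804
  (38 − 22.527)²/22.527 = 10.6279
χ² = 1.1396 + 3.6292 + 1.5783 + 7.0180 + 0.3549 + 4.9522 + 2.6915 + 1.1804 + 10.6279 = 33.17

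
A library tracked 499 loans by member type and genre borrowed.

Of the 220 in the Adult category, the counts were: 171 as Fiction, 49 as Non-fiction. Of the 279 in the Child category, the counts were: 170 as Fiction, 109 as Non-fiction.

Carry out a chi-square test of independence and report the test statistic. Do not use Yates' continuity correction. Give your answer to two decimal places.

Row totals: 220, 279. Column totals: 341, 158. Grand total N = 499.
Expected counts (row total × column total / N):
  Adult, Fiction: 220×341/499 = 150.341
  Adult, Non-fiction: 220×158/499 = 69.659
  Child, Fiction: 279×341/499 = 190.659
  Child, Non-fiction: 279×158/499 = 88.341
Contributions (O − E)²/E:
  (171 − 150.341)²/150.341 = 2.8388
  (49 − 69.659)²/69.659 = 6.1269
  (170 − 190.659)²/190.659 = 2.2385
  (109 − 88.341)²/88.341 = 4.8312
χ² = 2.8388 + 6.1269 + 2.2385 + 4.8312 = 16.04

16.04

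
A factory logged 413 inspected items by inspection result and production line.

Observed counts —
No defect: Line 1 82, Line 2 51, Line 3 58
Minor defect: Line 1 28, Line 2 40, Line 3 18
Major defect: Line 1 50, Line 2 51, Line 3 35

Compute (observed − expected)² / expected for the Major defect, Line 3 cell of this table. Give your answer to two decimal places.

Row total (Major defect) = 136; column total (Line 3) = 111; N = 413.
Expected count E = 136 × 111 / 413 = 36.552.
Contribution = (O − E)²/E = (35 − 36.552)² / 36.552 = 0.07.

0.07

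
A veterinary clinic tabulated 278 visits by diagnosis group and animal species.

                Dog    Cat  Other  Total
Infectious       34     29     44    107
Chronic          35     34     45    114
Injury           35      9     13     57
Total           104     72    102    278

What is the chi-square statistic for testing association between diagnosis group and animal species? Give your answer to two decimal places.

17.85

Grand total N = 278.
Expected counts (row total × column total / N):
  Infectious, Dog: 107×104/278 = 40.029
  Infectious, Cat: 107×72/278 = 27.712
  Infectious, Other: 107×102/278 = 39.259
  Chronic, Dog: 114×104/278 = 42.647
  Chronic, Cat: 114×72/278 = 29.525
  Chronic, Other: 114×102/278 = 41.827
  Injury, Dog: 57×104/278 = 21.324
  Injury, Cat: 57×72/278 = 14.763
  Injury, Other: 57×102/278 = 20.914
Contributions (O − E)²/E:
  (34 − 40.029)²/40.029 = 0.9081
  (29 − 27.712)²/27.712 = 0.0599
  (44 − 39.259)²/39.259 = 0.5725
  (35 − 42.647)²/42.647 = 1.3712
  (34 − 29.525)²/29.525 = 0.6783
  (45 − 41.827)²/41.827 = 0.2407
  (35 − 21.324)²/21.324 = 8.7710
  (9 − 14.763)²/14.763 = 2.2497
  (13 − 20.914)²/20.914 = 2.9947
χ² = 0.9081 + 0.0599 + 0.5725 + 1.3712 + 0.6783 + 0.2407 + 8.7710 + 2.2497 + 2.9947 = 17.85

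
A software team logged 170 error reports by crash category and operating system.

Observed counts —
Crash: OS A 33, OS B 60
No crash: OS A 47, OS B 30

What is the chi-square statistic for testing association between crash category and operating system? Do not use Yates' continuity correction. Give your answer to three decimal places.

Row totals: 93, 77. Column totals: 80, 90. Grand total N = 170.
Expected counts (row total × column total / N):
  Crash, OS A: 93×80/170 = 43.7647
  Crash, OS B: 93×90/170 = 49.2353
  No crash, OS A: 77×80/170 = 36.2353
  No crash, OS B: 77×90/170 = 40.7647
Contributions (O − E)²/E:
  (33 − 43.7647)²/43.7647 = 2.6478
  (60 − 49.2353)²/49.2353 = 2.3536
  (47 − 36.2353)²/36.2353 = 3.1980
  (30 − 40.7647)²/40.7647 = 2.8426
χ² = 2.6478 + 2.3536 + 3.1980 + 2.8426 = 11.042

11.042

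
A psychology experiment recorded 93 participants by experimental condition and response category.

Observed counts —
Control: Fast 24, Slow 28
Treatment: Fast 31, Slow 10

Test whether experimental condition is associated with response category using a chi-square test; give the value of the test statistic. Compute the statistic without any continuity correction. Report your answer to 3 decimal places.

Row totals: 52, 41. Column totals: 55, 38. Grand total N = 93.
Expected counts (row total × column total / N):
  Control, Fast: 52×55/93 = 30.7527
  Control, Slow: 52×38/93 = 21.2473
  Treatment, Fast: 41×55/93 = 24.2473
  Treatment, Slow: 41×38/93 = 16.7527
Contributions (O − E)²/E:
  (24 − 30.7527)²/30.7527 = 1.4828
  (28 − 21.2473)²/21.2473 = 2.1461
  (31 − 24.2473)²/24.2473 = 1.8806
  (10 − 16.7527)²/16.7527 = 2.7219
χ² = 1.4828 + 2.1461 + 1.8806 + 2.7219 = 8.231

8.231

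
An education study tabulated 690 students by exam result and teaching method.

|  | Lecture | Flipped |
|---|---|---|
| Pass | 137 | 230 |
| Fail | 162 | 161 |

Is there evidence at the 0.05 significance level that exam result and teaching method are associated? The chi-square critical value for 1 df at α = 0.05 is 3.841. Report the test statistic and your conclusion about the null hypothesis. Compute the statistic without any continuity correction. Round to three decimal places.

11.508; reject H₀

Row totals: 367, 323. Column totals: 299, 391. Grand total N = 690.
Expected counts (row total × column total / N):
  Pass, Lecture: 367×299/690 = 159.0333
  Pass, Flipped: 367×391/690 = 207.9667
  Fail, Lecture: 323×299/690 = 139.9667
  Fail, Flipped: 323×391/690 = 183.0333
Contributions (O − E)²/E:
  (137 − 159.0333)²/159.0333 = 3.0526
  (230 − 207.9667)²/207.9667 = 2.3343
  (162 − 139.9667)²/139.9667 = 3.4684
  (161 − 183.0333)²/183.0333 = 2.6523
χ² = 3.0526 + 2.3343 + 3.4684 + 2.6523 = 11.508
df = (2−1)(2−1) = 1. Since 11.508 > 3.841, reject the null hypothesis of independence at α = 0.05.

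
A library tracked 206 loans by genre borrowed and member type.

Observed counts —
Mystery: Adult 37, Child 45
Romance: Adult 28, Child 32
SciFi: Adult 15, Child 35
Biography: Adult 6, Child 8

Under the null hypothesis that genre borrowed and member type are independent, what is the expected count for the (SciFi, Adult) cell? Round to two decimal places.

Row total (SciFi) = 50; column total (Adult) = 86; grand total N = 206.
Expected count = (row total × column total) / N = 50 × 86 / 206 = 20.87.

20.87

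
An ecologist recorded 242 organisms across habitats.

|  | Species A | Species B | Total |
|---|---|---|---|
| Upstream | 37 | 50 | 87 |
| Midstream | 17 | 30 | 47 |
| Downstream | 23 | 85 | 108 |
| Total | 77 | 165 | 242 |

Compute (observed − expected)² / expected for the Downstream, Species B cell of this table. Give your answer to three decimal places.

1.754

Row total (Downstream) = 108; column total (Species B) = 165; N = 242.
Expected count E = 108 × 165 / 242 = 73.6364.
Contribution = (O − E)²/E = (85 − 73.6364)² / 73.6364 = 1.754.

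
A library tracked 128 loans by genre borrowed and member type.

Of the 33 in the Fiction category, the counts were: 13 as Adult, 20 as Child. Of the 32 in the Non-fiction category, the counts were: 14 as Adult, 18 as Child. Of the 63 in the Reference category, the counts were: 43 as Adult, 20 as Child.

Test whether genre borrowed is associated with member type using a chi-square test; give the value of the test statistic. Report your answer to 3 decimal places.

Row totals: 33, 32, 63. Column totals: 70, 58. Grand total N = 128.
Expected counts (row total × column total / N):
  Fiction, Adult: 33×70/128 = 18.0469
  Fiction, Child: 33×58/128 = 14.9531
  Non-fiction, Adult: 32×70/128 = 17.5000
  Non-fiction, Child: 32×58/128 = 14.5000
  Reference, Adult: 63×70/128 = 34.4531
  Reference, Child: 63×58/128 = 28.5469
Contributions (O − E)²/E:
  (13 − 18.0469)²/18.0469 = 1.4114
  (20 − 14.9531)²/14.9531 = 1.7034
  (14 − 17.5000)²/17.5000 = 0.7000
  (18 − 14.5000)²/14.5000 = 0.8448
  (43 − 34.4531)²/34.4531 = 2.1203
  (20 − 28.5469)²/28.5469 = 2.5589
χ² = 1.4114 + 1.7034 + 0.7000 + 0.8448 + 2.1203 + 2.5589 = 9.339

9.339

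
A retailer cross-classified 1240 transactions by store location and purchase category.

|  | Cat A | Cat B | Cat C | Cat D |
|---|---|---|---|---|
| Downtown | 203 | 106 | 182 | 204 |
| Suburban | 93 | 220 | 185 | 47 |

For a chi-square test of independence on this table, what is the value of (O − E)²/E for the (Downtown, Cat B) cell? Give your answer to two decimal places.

32.21

Row total (Downtown) = 695; column total (Cat B) = 326; N = 1240.
Expected count E = 695 × 326 / 1240 = 182.7177.
Contribution = (O − E)²/E = (106 − 182.7177)² / 182.7177 = 32.21.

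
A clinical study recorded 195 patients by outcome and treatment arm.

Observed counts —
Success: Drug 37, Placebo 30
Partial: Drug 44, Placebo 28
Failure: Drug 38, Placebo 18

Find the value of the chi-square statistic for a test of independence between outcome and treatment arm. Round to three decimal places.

Row totals: 67, 72, 56. Column totals: 119, 76. Grand total N = 195.
Expected counts (row total × column total / N):
  Success, Drug: 67×119/195 = 40.8872
  Success, Placebo: 67×76/195 = 26.1128
  Partial, Drug: 72×119/195 = 43.9385
  Partial, Placebo: 72×76/195 = 28.0615
  Failure, Drug: 56×119/195 = 34.1744
  Failure, Placebo: 56×76/195 = 21.8256
Contributions (O − E)²/E:
  (37 − 40.8872)²/40.8872 = 0.3696
  (30 − 26.1128)²/26.1128 = 0.5787
  (44 − 43.9385)²/43.9385 = 0.0001
  (28 − 28.0615)²/28.0615 = 0.0001
  (38 − 34.1744)²/34.1744 = 0.4283
  (18 − 21.8256)²/21.8256 = 0.6706
χ² = 0.3696 + 0.5787 + 0.0001 + 0.0001 + 0.4283 + 0.6706 = 2.047

2.047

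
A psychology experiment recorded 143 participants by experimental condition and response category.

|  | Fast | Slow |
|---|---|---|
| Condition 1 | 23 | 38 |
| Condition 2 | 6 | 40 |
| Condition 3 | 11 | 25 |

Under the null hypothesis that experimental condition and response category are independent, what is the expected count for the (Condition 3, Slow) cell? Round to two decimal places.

Row total (Condition 3) = 36; column total (Slow) = 103; grand total N = 143.
Expected count = (row total × column total) / N = 36 × 103 / 143 = 25.93.

25.93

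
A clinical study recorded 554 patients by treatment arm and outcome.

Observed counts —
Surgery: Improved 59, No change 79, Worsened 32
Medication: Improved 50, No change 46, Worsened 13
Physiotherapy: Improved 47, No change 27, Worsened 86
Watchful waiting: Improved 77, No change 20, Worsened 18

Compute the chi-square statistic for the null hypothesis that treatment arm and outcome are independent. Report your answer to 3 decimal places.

121.791

Row totals: 170, 109, 160, 115. Column totals: 233, 172, 149. Grand total N = 554.
Expected counts (row total × column total / N):
  Surgery, Improved: 170×233/554 = 71.49819
  Surgery, No change: 170×172/554 = 52.77978
  Surgery, Worsened: 170×149/554 = 45.72202
  Medication, Improved: 109×233/554 = 45.84296
  Medication, No change: 109×172/554 = 33.84116
  Medication, Worsened: 109×149/554 = 29.31588
  Physiotherapy, Improved: 160×233/554 = 67.29242
  Physiotherapy, No change: 160×172/554 = 49.67509
  Physiotherapy, Worsened: 160×149/554 = 43.03249
  Watchful waiting, Improved: 115×233/554 = 48.36643
  Watchful waiting, No change: 115×172/554 = 35.70397
  Watchful waiting, Worsened: 115×149/554 = 30.92960
Contributions (O − E)²/E:
  (59 − 71.49819)²/71.49819 = 2.1847
  (79 − 52.77978)²/52.77978 = 13.0258
  (32 − 45.72202)²/45.72202 = 4.1182
  (50 − 45.84296)²/45.84296 = 0.3770
  (46 − 33.84116)²/33.84116 = 4.3686
  (13 − 29.31588)²/29.31588 = 9.0807
  (47 − 67.29242)²/67.29242 = 6.1193
  (27 − 49.67509)²/49.67509 = 10.3505
  (86 − 43.03249)²/43.03249 = 42.9026
  (77 − 48.36643)²/48.36643 = 16.9515
  (20 − 35.70397)²/35.70397 = 6.9072
  (18 − 30.92960)²/30.92960 = 5.4050
χ² = 2.1847 + 13.0258 + 4.1182 + 0.3770 + 4.3686 + 9.0807 + 6.1193 + 10.3505 + 42.9026 + 16.9515 + 6.9072 + 5.4050 = 121.791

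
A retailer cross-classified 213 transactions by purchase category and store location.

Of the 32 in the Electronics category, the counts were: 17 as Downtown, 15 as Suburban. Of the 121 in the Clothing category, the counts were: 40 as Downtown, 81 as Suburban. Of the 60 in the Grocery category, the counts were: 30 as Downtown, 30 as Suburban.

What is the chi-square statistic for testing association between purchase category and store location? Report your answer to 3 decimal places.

Row totals: 32, 121, 60. Column totals: 87, 126. Grand total N = 213.
Expected counts (row total × column total / N):
  Electronics, Downtown: 32×87/213 = 13.0704
  Electronics, Suburban: 32×126/213 = 18.9296
  Clothing, Downtown: 121×87/213 = 49.4225
  Clothing, Suburban: 121×126/213 = 71.5775
  Grocery, Downtown: 60×87/213 = 24.5070
  Grocery, Suburban: 60×126/213 = 35.4930
Contributions (O − E)²/E:
  (17 − 13.0704)²/13.0704 = 1.1814
  (15 − 18.9296)²/18.9296 = 0.8157
  (40 − 49.4225)²/49.4225 = 1.7964
  (81 − 71.5775)²/71.5775 = 1.2404
  (30 − 24.5070)²/24.5070 = 1.2312
  (30 − 35.4930)²/35.4930 = 0.8501
χ² = 1.1814 + 0.8157 + 1.7964 + 1.2404 + 1.2312 + 0.8501 = 7.115

7.115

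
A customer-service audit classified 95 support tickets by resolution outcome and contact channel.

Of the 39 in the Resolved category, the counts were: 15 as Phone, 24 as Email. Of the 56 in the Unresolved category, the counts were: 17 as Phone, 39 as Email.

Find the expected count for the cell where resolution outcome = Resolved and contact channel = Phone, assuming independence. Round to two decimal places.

Row total (Resolved) = 39; column total (Phone) = 32; grand total N = 95.
Expected count = (row total × column total) / N = 39 × 32 / 95 = 13.14.

13.14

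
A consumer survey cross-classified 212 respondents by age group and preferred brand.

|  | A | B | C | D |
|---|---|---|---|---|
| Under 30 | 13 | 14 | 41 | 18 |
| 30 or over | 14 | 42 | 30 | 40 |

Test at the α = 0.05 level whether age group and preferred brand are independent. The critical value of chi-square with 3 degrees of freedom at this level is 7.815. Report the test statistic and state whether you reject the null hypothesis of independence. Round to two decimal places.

Row totals: 86, 126. Column totals: 27, 56, 71, 58. Grand total N = 212.
Expected counts (row total × column total / N):
  Under 30, A: 86×27/212 = 10.953
  Under 30, B: 86×56/212 = 22.717
  Under 30, C: 86×71/212 = 28.802
  Under 30, D: 86×58/212 = 23.528
  30 or over, A: 126×27/212 = 16.047
  30 or over, B: 126×56/212 = 33.283
  30 or over, C: 126×71/212 = 42.198
  30 or over, D: 126×58/212 = 34.472
Contributions (O − E)²/E:
  (13 − 10.953)²/10.953 = 0.3826
  (14 − 22.717)²/22.717 = 3.3449
  (41 − 28.802)²/28.802 = 5.1660
  (18 − 23.528)²/23.528 = 1.2988
  (14 − 16.047)²/16.047 = 0.2611
  (42 − 33.283)²/33.283 = 2.2830
  (30 − 42.198)²/42.198 = 3.5260
  (40 − 34.472)²/34.472 = 0.8865
χ² = 0.3826 + 3.3449 + 5.1660 + 1.2988 + 0.2611 + 2.2830 + 3.5260 + 0.8865 = 17.15
df = (2−1)(4−1) = 3. Since 17.15 > 7.815, reject the null hypothesis of independence at α = 0.05.

17.15; reject H₀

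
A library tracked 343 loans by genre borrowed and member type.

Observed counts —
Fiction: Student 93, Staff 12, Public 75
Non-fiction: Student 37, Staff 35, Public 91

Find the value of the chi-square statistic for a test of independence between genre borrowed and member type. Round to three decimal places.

Row totals: 180, 163. Column totals: 130, 47, 166. Grand total N = 343.
Expected counts (row total × column total / N):
  Fiction, Student: 180×130/343 = 68.2216
  Fiction, Staff: 180×47/343 = 24.6647
  Fiction, Public: 180×166/343 = 87.1137
  Non-fiction, Student: 163×130/343 = 61.7784
  Non-fiction, Staff: 163×47/343 = 22.3353
  Non-fiction, Public: 163×166/343 = 78.8863
Contributions (O − E)²/E:
  (93 − 68.2216)²/68.2216 = 8.9996
  (12 − 24.6647)²/24.6647 = 6.5030
  (75 − 87.1137)²/87.1137 = 1.6845
  (37 − 61.7784)²/61.7784 = 9.9382
  (35 − 22.3353)²/22.3353 = 7.1812
  (91 − 78.8863)²/78.8863 = 1.8602
χ² = 8.9996 + 6.5030 + 1.6845 + 9.9382 + 7.1812 + 1.8602 = 36.167

36.167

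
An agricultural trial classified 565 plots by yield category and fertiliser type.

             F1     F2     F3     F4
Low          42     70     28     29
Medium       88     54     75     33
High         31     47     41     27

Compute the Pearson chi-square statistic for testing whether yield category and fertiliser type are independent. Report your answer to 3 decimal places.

30.364

Row totals: 169, 250, 146. Column totals: 161, 171, 144, 89. Grand total N = 565.
Expected counts (row total × column total / N):
  Low, F1: 169×161/565 = 48.1575
  Low, F2: 169×171/565 = 51.1487
  Low, F3: 169×144/565 = 43.0726
  Low, F4: 169×89/565 = 26.6212
  Medium, F1: 250×161/565 = 71.2389
  Medium, F2: 250×171/565 = 75.6637
  Medium, F3: 250×144/565 = 63.7168
  Medium, F4: 250×89/565 = 39.3805
  High, F1: 146×161/565 = 41.6035
  High, F2: 146×171/565 = 44.1876
  High, F3: 146×144/565 = 37.2106
  High, F4: 146×89/565 = 22.9982
Contributions (O − E)²/E:
  (42 − 48.1575)²/48.1575 = 0.7873
  (70 − 51.1487)²/51.1487 = 6.9478
  (28 − 43.0726)²/43.0726 = 5.2744
  (29 − 26.6212)²/26.6212 = 0.2126
  (88 − 71.2389)²/71.2389 = 3.9436
  (54 − 75.6637)²/75.6637 = 6.2027
  (75 − 63.7168)²/63.7168 = 1.9981
  (33 − 39.3805)²/39.3805 = 1.0338
  (31 − 41.6035)²/41.6035 = 2.7025
  (47 − 44.1876)²/44.1876 = 0.1790
  (41 − 37.2106)²/37.2106 = 0.3859
  (27 − 22.9982)²/22.9982 = 0.6963
χ² = 0.7873 + 6.9478 + 5.2744 + 0.2126 + 3.9436 + 6.2027 + 1.9981 + 1.0338 + 2.7025 + 0.1790 + 0.3859 + 0.6963 = 30.364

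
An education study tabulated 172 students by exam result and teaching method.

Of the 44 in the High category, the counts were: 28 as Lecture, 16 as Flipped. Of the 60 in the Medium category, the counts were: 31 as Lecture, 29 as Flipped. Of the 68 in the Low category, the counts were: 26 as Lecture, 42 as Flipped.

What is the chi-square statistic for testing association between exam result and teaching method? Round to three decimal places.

7.082

Row totals: 44, 60, 68. Column totals: 85, 87. Grand total N = 172.
Expected counts (row total × column total / N):
  High, Lecture: 44×85/172 = 21.7442
  High, Flipped: 44×87/172 = 22.2558
  Medium, Lecture: 60×85/172 = 29.6512
  Medium, Flipped: 60×87/172 = 30.3488
  Low, Lecture: 68×85/172 = 33.6047
  Low, Flipped: 68×87/172 = 34.3953
Contributions (O − E)²/E:
  (28 − 21.7442)²/21.7442 = 1.7998
  (16 − 22.2558)²/22.2558 = 1.7584
  (31 − 29.6512)²/29.6512 = 0.0614
  (29 − 30.3488)²/30.3488 = 0.0599
  (26 − 33.6047)²/33.6047 = 1.7209
  (42 − 34.3953)²/34.3953 = 1.6814
χ² = 1.7998 + 1.7584 + 0.0614 + 0.0599 + 1.7209 + 1.6814 = 7.082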